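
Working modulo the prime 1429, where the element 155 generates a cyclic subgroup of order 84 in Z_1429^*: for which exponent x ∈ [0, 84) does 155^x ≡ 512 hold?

69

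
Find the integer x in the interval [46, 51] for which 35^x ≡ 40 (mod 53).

46

Compute 35^46 mod 53 = 40, then multiply by 35 repeatedly:
  35^46=40
Found 40 at exponent 46.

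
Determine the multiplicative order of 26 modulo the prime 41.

40

The order of 26 must divide p − 1 = 40 = 2^3 · 5.
Divisors: 1, 2, 4, 5, 8, 10, 20, 40.
Check each in increasing order: 26^1 ≡ 26;  26^2 ≡ 20;  26^4 ≡ 31;  26^5 ≡ 27;  26^8 ≡ 18;  26^10 ≡ 32;  26^20 ≡ 40;  26^40 ≡ 1.
Smallest exponent giving 1 is 40.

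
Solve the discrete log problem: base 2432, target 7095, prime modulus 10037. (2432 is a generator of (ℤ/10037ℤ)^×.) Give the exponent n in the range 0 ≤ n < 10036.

9671

Baby-step giant-step with m = ceil(sqrt(10036)) = 101.
Baby table (2432^j mod 10037 for j=0..100):
  0:1  1:2432  2:2831  3:9647  4:5035  5:10017  6:1545  7:3602
  8:7800  9:9707  10:400  11:9248  12:8256  13:4592  14:6600  15:2037
  16:5743  17:5509  18:8530  19:8518  20:9445  21:5584  22:227  23:29
  24:269  25:1803  26:8764  27:5497  28:9457  29:4657  30:4088  31:5386
  32:467  33:1563  34:7230  35:8573  36:2687  37:697  38:8888  39:5955
  40:9206  41:6482  42:6134  43:2906  44:1344  45:6583  46:841  47:7801
  48:2102  49:3231  50:8858  51:3254  52:4572  53:8145  54:5639  55:3506
  56:5179  57:8930  58:7729  59:7664  60:139  61:6827  62:2066  63:6012
  64:7312  65:7257  66:3978  67:8865  68:204  69:4315  70:5415  71:736
  72:3366  73:5957  74:4033  75:2107  76:5354  77:2939  78:1304  79:9673
  80:8045  81:3327  82:1442  83:4031  84:7280  85:9729  86:3719  87:1271
  88:9713  89:4955  90:6160  91:5916  92:4691  93:6480  94:1270  95:7281
  96:2124  97:6550  98:881  99:4711  100:4935
Giant step factor: 2432^(-101) ≡ 1175 (mod 10037).
Scan 7095·1175^i mod 10037 for i = 0, 1, …:
  i=0: 7095   i=1: 5915   i=2: 4521   i=3: 2602
  i=4: 6102   i=5: 3432   i=6: 7763   i=7: 7929
  i=8: 2239   i=9: 1131     …   i=94: 500
  i=95: 5354
Match at i=95, j=76: n = 95·101 + 76 = 9671.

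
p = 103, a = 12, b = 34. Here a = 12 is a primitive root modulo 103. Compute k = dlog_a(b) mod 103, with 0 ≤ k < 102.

78

Baby-step giant-step with m = ceil(sqrt(102)) = 11.
Baby table (12^j mod 103 for j=0..10):
  0:1  1:12  2:41  3:80  4:33  5:87  6:14  7:65
  8:59  9:90  10:50
Giant step factor: 12^(-11) ≡ 40 (mod 103).
Scan 34·40^i mod 103 for i = 0, 1, …:
  i=0: 34   i=1: 21   i=2: 16   i=3: 22
  i=4: 56   i=5: 77   i=6: 93   i=7: 12
Match at i=7, j=1: k = 7·11 + 1 = 78.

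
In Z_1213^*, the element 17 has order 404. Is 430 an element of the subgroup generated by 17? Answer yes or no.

430 ∈ ⟨17⟩ iff 430^404 ≡ 1 (mod 1213), since |⟨17⟩| = 404.
430^404 mod 1213 = 995.
Since 995 ≠ 1, 430 does not lie in the subgroup.

no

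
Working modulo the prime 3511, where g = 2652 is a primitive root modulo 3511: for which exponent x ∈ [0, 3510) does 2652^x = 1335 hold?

329

Baby-step giant-step with m = ceil(sqrt(3510)) = 60.
Baby table (2652^j mod 3511 for j=0..59):
  0:1  1:2652  2:571  3:1051  4:3029  5:3251  6:2147  7:2513
  8:598  9:2435  10:891  11:29  12:3177  13:2515  14:2391  15:66
  16:2993  17:2576  18:2657  19:3298  20:395  21:1262  22:841  23:847
  24:2715  25:2630  26:1914  27:2533  28:973  29:3322  30:845  31:922
  32:1488  33:3323  34:3497  35:1493  36:2539  37:2841  38:3237  39:129
  40:1541  41:3439  42:2161  43:1020  44:1570  45:3105  46:1165  47:3411
  48:1636  49:2587  50:230  51:2557  52:1423  53:2982  54:1492  55:3398
  56:2270  57:2186  58:611  59:1801
Giant step factor: 2652^(-60) ≡ 2905 (mod 3511).
Scan 1335·2905^i mod 3511 for i = 0, 1, …:
  i=0: 1335   i=1: 2031   i=2: 1575   i=3: 542
  i=4: 1582   i=5: 3322
Match at i=5, j=29: x = 5·60 + 29 = 329.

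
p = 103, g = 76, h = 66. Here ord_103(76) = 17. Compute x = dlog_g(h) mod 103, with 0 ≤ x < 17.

13

Successive powers of 76 modulo 103:
  76^0=1  76^1=76  76^2=8  76^3=93  76^4=64  76^5=23
  76^6=100  76^7=81  76^8=79  76^9=30  76^10=14  76^11=34
  76^12=9  76^13=66
So 76^13 ≡ 66 (mod 103), giving x = 13.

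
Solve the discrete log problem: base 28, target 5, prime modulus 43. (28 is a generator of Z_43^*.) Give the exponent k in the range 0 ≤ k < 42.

Successive powers of 28 modulo 43:
  28^0=1  28^1=28  28^2=10  28^3=22  28^4=14  28^5=5
So 28^5 ≡ 5 (mod 43), giving k = 5.

5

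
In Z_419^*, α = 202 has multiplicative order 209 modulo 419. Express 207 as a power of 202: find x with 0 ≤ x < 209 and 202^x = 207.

181

Baby-step giant-step with m = ceil(sqrt(209)) = 15.
Baby table (202^j mod 419 for j=0..14):
  0:1  1:202  2:161  3:259  4:362  5:218  6:41  7:321
  8:316  9:144  10:177  11:139  12:5  13:172  14:386
Giant step factor: 202^(-15) ≡ 408 (mod 419).
Scan 207·408^i mod 419 for i = 0, 1, …:
  i=0: 207   i=1: 237   i=2: 326   i=3: 185
  i=4: 60   i=5: 178   i=6: 137   i=7: 169
  i=8: 236   i=9: 337   i=10: 64   i=11: 134
  i=12: 202
Match at i=12, j=1: x = 12·15 + 1 = 181.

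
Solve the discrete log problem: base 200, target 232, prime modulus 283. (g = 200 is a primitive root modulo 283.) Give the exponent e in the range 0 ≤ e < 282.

27

Successive powers of 200 modulo 283:
  200^0=1  200^1=200  200^2=97  200^3=156  200^4=70  200^5=133
  200^6=281  200^7=166  200^8=89  200^9=254  200^10=143  200^11=17
  200^12=4  200^13=234  200^14=105  200^15=58  200^16=280  200^17=249
  200^18=275  200^19=98  200^20=73  200^21=167  200^22=6  200^23=68
  200^24=16  200^25=87  200^26=137  200^27=232
So 200^27 ≡ 232 (mod 283), giving e = 27.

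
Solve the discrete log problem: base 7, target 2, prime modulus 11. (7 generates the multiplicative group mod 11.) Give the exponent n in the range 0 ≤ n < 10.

3

Successive powers of 7 modulo 11:
  7^0=1  7^1=7  7^2=5  7^3=2
So 7^3 ≡ 2 (mod 11), giving n = 3.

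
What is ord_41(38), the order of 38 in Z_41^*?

8

The order of 38 must divide p − 1 = 40 = 2^3 · 5.
Divisors: 1, 2, 4, 5, 8, 10, 20, 40.
Check each in increasing order: 38^1 ≡ 38;  38^2 ≡ 9;  38^4 ≡ 40;  38^5 ≡ 3;  38^8 ≡ 1.
Smallest exponent giving 1 is 8.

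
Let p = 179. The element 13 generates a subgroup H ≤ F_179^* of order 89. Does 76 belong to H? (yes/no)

yes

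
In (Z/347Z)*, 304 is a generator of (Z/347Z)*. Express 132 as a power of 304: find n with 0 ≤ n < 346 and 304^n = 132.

112

Baby-step giant-step with m = ceil(sqrt(346)) = 19.
Baby table (304^j mod 347 for j=0..18):
  0:1  1:304  2:114  3:303  4:157  5:189  6:201  7:32
  8:12  9:178  10:327  11:166  12:149  13:186  14:330  15:37
  16:144  17:54  18:107
Giant step factor: 304^(-19) ≡ 320 (mod 347).
Scan 132·320^i mod 347 for i = 0, 1, …:
  i=0: 132   i=1: 253   i=2: 109   i=3: 180
  i=4: 345   i=5: 54
Match at i=5, j=17: n = 5·19 + 17 = 112.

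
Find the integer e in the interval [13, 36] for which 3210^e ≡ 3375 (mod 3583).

36

Compute 3210^13 mod 3583 = 1571, then multiply by 3210 repeatedly:
  3210^13=1571  3210^14=1629  3210^15=1493  3210^16=2059  3210^17=2338
  3210^18=2178  3210^19=947  3210^20=1486  3210^21=1087  3210^22=3011
  3210^23=1959  3210^24=225  3210^25=2067  3210^26=2937  3210^27=897
  3210^28=2221  3210^29=2823  3210^30=423  3210^31=3456  3210^32=792
  3210^33=1973  3210^34=2169  3210^35=721  3210^36=3375
Found 3375 at exponent 36.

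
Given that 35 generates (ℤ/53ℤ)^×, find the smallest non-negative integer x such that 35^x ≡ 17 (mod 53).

30

Successive powers of 35 modulo 53:
  35^0=1  35^1=35  35^2=6  35^3=51  35^4=36  35^5=41
  35^6=4  35^7=34  35^8=24  35^9=45  35^10=38  35^11=5
  35^12=16  35^13=30  35^14=43  35^15=21  35^16=46  35^17=20
  35^18=11  35^19=14  35^20=13  35^21=31  35^22=25  35^23=27
  35^24=44  35^25=3  35^26=52  35^27=18  35^28=47  35^29=2
  35^30=17
So 35^30 ≡ 17 (mod 53), giving x = 30.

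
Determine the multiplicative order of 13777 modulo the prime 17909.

17908

The order of 13777 must divide p − 1 = 17908 = 2^2 · 11^2 · 37.
Divisors: 1, 2, 4, 11, 22, 37, 44, 74, 121, 148, 242, 407, 484, 814, 1628, 4477, 8954, 17908.
Check each in increasing order: 13777^1 ≡ 13777;  13777^2 ≡ 6147;  13777^4 ≡ 15528;  13777^11 ≡ 4826;  13777^22 ≡ 8576;  13777^37 ≡ 13662;  13777^44 ≡ 13422;  13777^74 ≡ 2646;  13777^121 ≡ 15155;  13777^148 ≡ 16806;  13777^242 ≡ 9009;  13777^407 ≡ 17255;  13777^484 ≡ 16402;  13777^814 ≡ 15809;  13777^1628 ≡ 4386;  13777^4477 ≡ 7487;  13777^8954 ≡ 17908;  13777^17908 ≡ 1.
Smallest exponent giving 1 is 17908.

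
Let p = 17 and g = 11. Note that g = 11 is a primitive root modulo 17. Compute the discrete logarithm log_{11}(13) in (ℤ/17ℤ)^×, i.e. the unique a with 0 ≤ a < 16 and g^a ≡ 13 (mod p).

Successive powers of 11 modulo 17:
  11^0=1  11^1=11  11^2=2  11^3=5  11^4=4  11^5=10
  11^6=8  11^7=3  11^8=16  11^9=6  11^10=15  11^11=12
  11^12=13
So 11^12 ≡ 13 (mod 17), giving a = 12.

12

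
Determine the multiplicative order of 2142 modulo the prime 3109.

1036

The order of 2142 must divide p − 1 = 3108 = 2^2 · 3 · 7 · 37.
Divisors: 1, 2, 3, 4, 6, 7, 12, 14, 21, 28, 37, 42, 74, 84, 111, 148, 222, 259, 444, 518, 777, 1036, 1554, 3108.
Check each in increasing order: 2142^1 ≡ 2142;  2142^2 ≡ 2389;  2142^3 ≡ 2933;  2142^4 ≡ 2306;  2142^6 ≡ 2995;  2142^7 ≡ 1423;  2142^12 ≡ 560;  2142^14 ≡ 970;  2142^21 ≡ 3023;  2142^28 ≡ 1982;  2142^37 ≡ 2738;  2142^42 ≡ 1178;  2142^74 ≡ 845;  2142^84 ≡ 1070;  2142^111 ≡ 514;  2142^148 ≡ 2064;  2142^222 ≡ 3040;  2142^259 ≡ 727;  2142^444 ≡ 1652;  2142^518 ≡ 3108;  2142^777 ≡ 2382;  2142^1036 ≡ 1.
Smallest exponent giving 1 is 1036.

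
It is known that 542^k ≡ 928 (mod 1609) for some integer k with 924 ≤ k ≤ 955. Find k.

Compute 542^924 mod 1609 = 1601, then multiply by 542 repeatedly:
  542^924=1601  542^925=491  542^926=637  542^927=928
Found 928 at exponent 927.

927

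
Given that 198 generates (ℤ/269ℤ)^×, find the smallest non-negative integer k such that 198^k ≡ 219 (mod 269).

83

Baby-step giant-step with m = ceil(sqrt(268)) = 17.
Baby table (198^j mod 269 for j=0..16):
  0:1  1:198  2:199  3:128  4:58  5:186  6:244  7:161
  8:136  9:28  10:164  11:192  12:87  13:10  14:97  15:107
  16:204
Giant step factor: 198^(-17) ≡ 237 (mod 269).
Scan 219·237^i mod 269 for i = 0, 1, …:
  i=0: 219   i=1: 255   i=2: 179   i=3: 190
  i=4: 107
Match at i=4, j=15: k = 4·17 + 15 = 83.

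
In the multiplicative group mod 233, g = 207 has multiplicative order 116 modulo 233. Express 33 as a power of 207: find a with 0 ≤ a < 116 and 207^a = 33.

75

Baby-step giant-step with m = ceil(sqrt(116)) = 11.
Baby table (207^j mod 233 for j=0..10):
  0:1  1:207  2:210  3:132  4:63  5:226  6:182  7:161
  8:8  9:25  10:49
Giant step factor: 207^(-11) ≡ 171 (mod 233).
Scan 33·171^i mod 233 for i = 0, 1, …:
  i=0: 33   i=1: 51   i=2: 100   i=3: 91
  i=4: 183   i=5: 71   i=6: 25
Match at i=6, j=9: a = 6·11 + 9 = 75.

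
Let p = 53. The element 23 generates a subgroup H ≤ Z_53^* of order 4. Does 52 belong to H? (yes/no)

yes

52 ∈ ⟨23⟩ iff 52^4 ≡ 1 (mod 53), since |⟨23⟩| = 4.
52^4 mod 53 = 1.
Since 1 = 1, 52 lies in the subgroup.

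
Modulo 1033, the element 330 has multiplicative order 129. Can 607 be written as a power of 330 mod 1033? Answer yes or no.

607 ∈ ⟨330⟩ iff 607^129 ≡ 1 (mod 1033), since |⟨330⟩| = 129.
607^129 mod 1033 = 398.
Since 398 ≠ 1, 607 does not lie in the subgroup.

no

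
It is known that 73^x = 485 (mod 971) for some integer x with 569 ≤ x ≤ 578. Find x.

570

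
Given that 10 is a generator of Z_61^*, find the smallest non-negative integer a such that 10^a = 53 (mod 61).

Baby-step giant-step with m = ceil(sqrt(60)) = 8.
Baby table (10^j mod 61 for j=0..7):
  0:1  1:10  2:39  3:24  4:57  5:21  6:27  7:26
Giant step factor: 10^(-8) ≡ 42 (mod 61).
Scan 53·42^i mod 61 for i = 0, 1, …:
  i=0: 53   i=1: 30   i=2: 40   i=3: 33
  i=4: 44   i=5: 18   i=6: 24
Match at i=6, j=3: a = 6·8 + 3 = 51.

51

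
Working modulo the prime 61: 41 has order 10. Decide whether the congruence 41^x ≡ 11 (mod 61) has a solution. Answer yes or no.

no

⟨41⟩ has order 10; its elements mod 61 are {1, 3, 9, 20, 27, 34, 41, 52, 58, 60}.
11 is not in this set.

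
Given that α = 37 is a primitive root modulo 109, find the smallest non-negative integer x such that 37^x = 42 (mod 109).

73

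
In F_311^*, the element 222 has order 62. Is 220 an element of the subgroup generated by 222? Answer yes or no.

220 ∈ ⟨222⟩ iff 220^62 ≡ 1 (mod 311), since |⟨222⟩| = 62.
220^62 mod 311 = 1.
Since 1 = 1, 220 lies in the subgroup.

yes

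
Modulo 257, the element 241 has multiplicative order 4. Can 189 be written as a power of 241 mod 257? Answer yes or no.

⟨241⟩ has order 4; its elements mod 257 are {1, 16, 241, 256}.
189 is not in this set.

no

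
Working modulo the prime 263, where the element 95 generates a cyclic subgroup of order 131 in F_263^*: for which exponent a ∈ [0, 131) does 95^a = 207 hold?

Baby-step giant-step with m = ceil(sqrt(131)) = 12.
Baby table (95^j mod 263 for j=0..11):
  0:1  1:95  2:83  3:258  4:51  5:111  6:25  7:8
  8:234  9:138  10:223  11:145
Giant step factor: 95^(-12) ≡ 178 (mod 263).
Scan 207·178^i mod 263 for i = 0, 1, …:
  i=0: 207   i=1: 26   i=2: 157   i=3: 68
  i=4: 6   i=5: 16   i=6: 218   i=7: 143
  i=8: 206   i=9: 111
Match at i=9, j=5: a = 9·12 + 5 = 113.

113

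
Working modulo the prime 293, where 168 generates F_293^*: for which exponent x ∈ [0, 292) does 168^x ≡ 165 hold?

Baby-step giant-step with m = ceil(sqrt(292)) = 18.
Baby table (168^j mod 293 for j=0..17):
  0:1  1:168  2:96  3:13  4:133  5:76  6:169  7:264
  8:109  9:146  10:209  11:245  12:140  13:80  14:255  15:62
  16:161  17:92
Giant step factor: 168^(-18) ≡ 4 (mod 293).
Scan 165·4^i mod 293 for i = 0, 1, …:
  i=0: 165   i=1: 74   i=2: 3   i=3: 12
  i=4: 48   i=5: 192   i=6: 182   i=7: 142
  i=8: 275   i=9: 221   i=10: 5   i=11: 20
  i=12: 80
Match at i=12, j=13: x = 12·18 + 13 = 229.

229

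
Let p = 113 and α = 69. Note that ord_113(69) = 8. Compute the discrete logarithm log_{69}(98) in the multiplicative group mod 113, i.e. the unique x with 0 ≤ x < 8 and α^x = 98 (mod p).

Successive powers of 69 modulo 113:
  69^0=1  69^1=69  69^2=15  69^3=18  69^4=112  69^5=44
  69^6=98
So 69^6 ≡ 98 (mod 113), giving x = 6.

6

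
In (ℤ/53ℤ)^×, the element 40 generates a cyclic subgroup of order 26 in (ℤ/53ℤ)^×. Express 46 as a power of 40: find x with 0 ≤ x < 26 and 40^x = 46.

Successive powers of 40 modulo 53:
  40^0=1  40^1=40  40^2=10  40^3=29  40^4=47  40^5=25
  40^6=46
So 40^6 ≡ 46 (mod 53), giving x = 6.

6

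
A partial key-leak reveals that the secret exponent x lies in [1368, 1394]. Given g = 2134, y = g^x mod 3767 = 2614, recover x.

Compute 2134^1368 mod 3767 = 455, then multiply by 2134 repeatedly:
  2134^1368=455  2134^1369=2851  2134^1370=329  2134^1371=1424  2134^1372=2614
Found 2614 at exponent 1372.

1372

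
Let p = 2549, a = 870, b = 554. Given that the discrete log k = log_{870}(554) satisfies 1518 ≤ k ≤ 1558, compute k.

1522

Compute 870^1518 mod 2549 = 2365, then multiply by 870 repeatedly:
  870^1518=2365  870^1519=507  870^1520=113  870^1521=1448  870^1522=554
Found 554 at exponent 1522.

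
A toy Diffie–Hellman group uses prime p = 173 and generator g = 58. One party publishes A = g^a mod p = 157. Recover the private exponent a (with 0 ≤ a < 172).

Baby-step giant-step with m = ceil(sqrt(172)) = 14.
Baby table (58^j mod 173 for j=0..13):
  0:1  1:58  2:77  3:141  4:47  5:131  6:159  7:53
  8:133  9:102  10:34  11:69  12:23  13:123
Giant step factor: 58^(-14) ≡ 38 (mod 173).
Scan 157·38^i mod 173 for i = 0, 1, …:
  i=0: 157   i=1: 84   i=2: 78   i=3: 23
Match at i=3, j=12: a = 3·14 + 12 = 54.

54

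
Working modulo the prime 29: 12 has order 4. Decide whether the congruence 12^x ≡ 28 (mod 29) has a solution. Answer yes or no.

yes

28 ∈ ⟨12⟩ iff 28^4 ≡ 1 (mod 29), since |⟨12⟩| = 4.
28^4 mod 29 = 1.
Since 1 = 1, 28 lies in the subgroup.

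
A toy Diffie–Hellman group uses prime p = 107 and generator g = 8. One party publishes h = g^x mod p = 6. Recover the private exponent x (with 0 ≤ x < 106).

59

Baby-step giant-step with m = ceil(sqrt(106)) = 11.
Baby table (8^j mod 107 for j=0..10):
  0:1  1:8  2:64  3:84  4:30  5:26  6:101  7:59
  8:44  9:31  10:34
Giant step factor: 8^(-11) ≡ 24 (mod 107).
Scan 6·24^i mod 107 for i = 0, 1, …:
  i=0: 6   i=1: 37   i=2: 32   i=3: 19
  i=4: 28   i=5: 30
Match at i=5, j=4: x = 5·11 + 4 = 59.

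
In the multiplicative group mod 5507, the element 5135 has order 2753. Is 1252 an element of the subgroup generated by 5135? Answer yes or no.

no

1252 ∈ ⟨5135⟩ iff 1252^2753 ≡ 1 (mod 5507), since |⟨5135⟩| = 2753.
1252^2753 mod 5507 = 5506.
Since 5506 ≠ 1, 1252 does not lie in the subgroup.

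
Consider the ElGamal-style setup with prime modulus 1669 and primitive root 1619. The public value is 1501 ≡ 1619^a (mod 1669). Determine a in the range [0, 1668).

Baby-step giant-step with m = ceil(sqrt(1668)) = 41.
Baby table (1619^j mod 1669 for j=0..40):
  0:1  1:1619  2:831  3:175  4:1264  5:222  6:583  7:892
  8:463  9:216  10:883  11:913  12:1082  13:977  14:1220  15:753
  16:737  17:1537  18:1593  19:462  20:266  21:52  22:738  23:1487
  24:755  25:637  26:1530  27:274  28:1321  29:710  30:1218  31:853
  32:744  33:1187  34:734  35:18  36:769  37:1606  38:1481  39:1055
  40:658
Giant step factor: 1619^(-41) ≡ 1290 (mod 1669).
Scan 1501·1290^i mod 1669 for i = 0, 1, …:
  i=0: 1501   i=1: 250   i=2: 383   i=3: 46
  i=4: 925   i=5: 1584   i=6: 504   i=7: 919
  i=8: 520   i=9: 1531     …   i=24: 1413
  i=25: 222
Match at i=25, j=5: a = 25·41 + 5 = 1030.

1030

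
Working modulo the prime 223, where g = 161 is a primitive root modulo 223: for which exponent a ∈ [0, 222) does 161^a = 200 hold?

190

Baby-step giant-step with m = ceil(sqrt(222)) = 15.
Baby table (161^j mod 223 for j=0..14):
  0:1  1:161  2:53  3:59  4:133  5:5  6:136  7:42
  8:72  9:219  10:25  11:11  12:210  13:137  14:203
Giant step factor: 161^(-15) ≡ 157 (mod 223).
Scan 200·157^i mod 223 for i = 0, 1, …:
  i=0: 200   i=1: 180   i=2: 162   i=3: 12
  i=4: 100   i=5: 90   i=6: 81   i=7: 6
  i=8: 50   i=9: 45   i=10: 152   i=11: 3
  i=12: 25
Match at i=12, j=10: a = 12·15 + 10 = 190.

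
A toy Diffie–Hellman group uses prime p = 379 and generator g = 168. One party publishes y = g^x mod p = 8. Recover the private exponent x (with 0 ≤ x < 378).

Baby-step giant-step with m = ceil(sqrt(378)) = 20.
Baby table (168^j mod 379 for j=0..19):
  0:1  1:168  2:178  3:342  4:227  5:236  6:232  7:318
  8:364  9:133  10:362  11:176  12:6  13:250  14:310  15:157
  16:225  17:279  18:255  19:13
Giant step factor: 168^(-20) ≡ 80 (mod 379).
Scan 8·80^i mod 379 for i = 0, 1, …:
  i=0: 8   i=1: 261   i=2: 35   i=3: 147
  i=4: 11   i=5: 122   i=6: 285   i=7: 60
  i=8: 252   i=9: 73   i=10: 155   i=11: 272
  i=12: 157
Match at i=12, j=15: x = 12·20 + 15 = 255.

255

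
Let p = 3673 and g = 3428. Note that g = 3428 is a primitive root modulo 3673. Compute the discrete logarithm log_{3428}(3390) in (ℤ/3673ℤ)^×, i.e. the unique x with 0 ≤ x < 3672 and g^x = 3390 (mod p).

1221

Baby-step giant-step with m = ceil(sqrt(3672)) = 61.
Baby table (3428^j mod 3673 for j=0..60):
  0:1  1:3428  2:1257  3:567  4:659  5:157  6:1938  7:2680
  8:867  9:619  10:2611  11:3080  12:2038  13:218  14:1685  15:2224
  16:2397  17:415  18:1169  19:89  20:233  21:1683  22:2714  23:3556
  24:2954  25:3524  26:3448  27:30  28:3669  29:980  30:2318  31:1405
  32:1037  33:3045  34:3267  35:299  36:205  37:1197  38:575  39:2372
  40:2867  41:2801  42:606  43:2123  44:1431  45:2013  46:2670  47:3317
  48:2741  49:614  50:163  51:468  52:2876  53:596  54:900  55:3553
  56:16  57:3426  58:1747  59:1726  60:3198
Giant step factor: 3428^(-61) ≡ 174 (mod 3673).
Scan 3390·174^i mod 3673 for i = 0, 1, …:
  i=0: 3390   i=1: 2180   i=2: 1001   i=3: 1543
  i=4: 353   i=5: 2654   i=6: 2671   i=7: 1956
  i=8: 2428   i=9: 77     …   i=19: 1624
  i=20: 3428
Match at i=20, j=1: x = 20·61 + 1 = 1221.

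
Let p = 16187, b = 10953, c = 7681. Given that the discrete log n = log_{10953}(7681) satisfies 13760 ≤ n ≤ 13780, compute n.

Compute 10953^13760 mod 16187 = 7664, then multiply by 10953 repeatedly:
  10953^13760=7664  10953^13761=14197  10953^13762=7419  10953^13763=1567  10953^13764=5131
  10953^13765=14766  10953^13766=7681
Found 7681 at exponent 13766.

13766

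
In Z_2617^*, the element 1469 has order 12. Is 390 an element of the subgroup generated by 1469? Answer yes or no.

no

390 ∈ ⟨1469⟩ iff 390^12 ≡ 1 (mod 2617), since |⟨1469⟩| = 12.
390^12 mod 2617 = 1156.
Since 1156 ≠ 1, 390 does not lie in the subgroup.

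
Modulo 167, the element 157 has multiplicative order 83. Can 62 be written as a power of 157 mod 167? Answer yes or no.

yes

62 ∈ ⟨157⟩ iff 62^83 ≡ 1 (mod 167), since |⟨157⟩| = 83.
62^83 mod 167 = 1.
Since 1 = 1, 62 lies in the subgroup.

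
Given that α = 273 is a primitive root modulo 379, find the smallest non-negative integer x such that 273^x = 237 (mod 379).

363

Baby-step giant-step with m = ceil(sqrt(378)) = 20.
Baby table (273^j mod 379 for j=0..19):
  0:1  1:273  2:245  3:181  4:143  5:2  6:167  7:111
  8:362  9:286  10:4  11:334  12:222  13:345  14:193  15:8
  16:289  17:65  18:311  19:7
Giant step factor: 273^(-20) ≡ 308 (mod 379).
Scan 237·308^i mod 379 for i = 0, 1, …:
  i=0: 237   i=1: 228   i=2: 109   i=3: 220
  i=4: 298   i=5: 66   i=6: 241   i=7: 323
  i=8: 186   i=9: 59     …   i=17: 243
  i=18: 181
Match at i=18, j=3: x = 18·20 + 3 = 363.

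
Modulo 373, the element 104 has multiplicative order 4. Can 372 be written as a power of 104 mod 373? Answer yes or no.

372 ∈ ⟨104⟩ iff 372^4 ≡ 1 (mod 373), since |⟨104⟩| = 4.
372^4 mod 373 = 1.
Since 1 = 1, 372 lies in the subgroup.

yes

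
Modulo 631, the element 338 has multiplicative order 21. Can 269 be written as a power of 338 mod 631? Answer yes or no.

yes

⟨338⟩ has order 21; its elements mod 631 are {1, 21, 33, 40, 43, 58, 62, 133, 142, 153, 157, 209, 269, 272, 338, 427, 441, 458, 587, 601, 603}.
269 is in this set.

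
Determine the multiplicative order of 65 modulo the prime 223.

The order of 65 must divide p − 1 = 222 = 2 · 3 · 37.
Divisors: 1, 2, 3, 6, 37, 74, 111, 222.
Check each in increasing order: 65^1 ≡ 65;  65^2 ≡ 211;  65^3 ≡ 112;  65^6 ≡ 56;  65^37 ≡ 183;  65^74 ≡ 39;  65^111 ≡ 1.
Smallest exponent giving 1 is 111.

111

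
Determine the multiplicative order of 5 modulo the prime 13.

The order of 5 must divide p − 1 = 12 = 2^2 · 3.
Divisors: 1, 2, 3, 4, 6, 12.
Check each in increasing order: 5^1 ≡ 5;  5^2 ≡ 12;  5^3 ≡ 8;  5^4 ≡ 1.
Smallest exponent giving 1 is 4.

4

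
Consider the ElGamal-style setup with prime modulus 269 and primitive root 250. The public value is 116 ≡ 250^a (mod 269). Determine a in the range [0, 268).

237

Baby-step giant-step with m = ceil(sqrt(268)) = 17.
Baby table (250^j mod 269 for j=0..16):
  0:1  1:250  2:92  3:135  4:125  5:46  6:202  7:197
  8:23  9:101  10:233  11:146  12:185  13:251  14:73  15:227
  16:260
Giant step factor: 250^(-17) ≡ 129 (mod 269).
Scan 116·129^i mod 269 for i = 0, 1, …:
  i=0: 116   i=1: 169   i=2: 12   i=3: 203
  i=4: 94   i=5: 21   i=6: 19   i=7: 30
  i=8: 104   i=9: 235   i=10: 187   i=11: 182
  i=12: 75   i=13: 260
Match at i=13, j=16: a = 13·17 + 16 = 237.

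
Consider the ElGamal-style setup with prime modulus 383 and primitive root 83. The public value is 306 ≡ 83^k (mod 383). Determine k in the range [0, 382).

266

Baby-step giant-step with m = ceil(sqrt(382)) = 20.
Baby table (83^j mod 383 for j=0..19):
  0:1  1:83  2:378  3:351  4:25  5:160  6:258  7:349
  8:242  9:170  10:322  11:299  12:305  13:37  14:7  15:198
  16:348  17:159  18:175  19:354
Giant step factor: 83^(-20) ≡ 130 (mod 383).
Scan 306·130^i mod 383 for i = 0, 1, …:
  i=0: 306   i=1: 331   i=2: 134   i=3: 185
  i=4: 304   i=5: 71   i=6: 38   i=7: 344
  i=8: 292   i=9: 43   i=10: 228   i=11: 149
  i=12: 220   i=13: 258
Match at i=13, j=6: k = 13·20 + 6 = 266.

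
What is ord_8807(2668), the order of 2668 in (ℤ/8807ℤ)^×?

The order of 2668 must divide p − 1 = 8806 = 2 · 7 · 17 · 37.
Divisors: 1, 2, 7, 14, 17, 34, 37, 74, 119, 238, 259, 518, 629, 1258, 4403, 8806.
Check each in increasing order: 2668^1 ≡ 2668;  2668^2 ≡ 2168;  2668^7 ≡ 5494;  2668^14 ≡ 2447;  2668^17 ≡ 2218;  2668^34 ≡ 5218;  2668^37 ≡ 7447;  2668^74 ≡ 130;  2668^119 ≡ 3412;  2668^238 ≡ 7697;  2668^259 ≡ 4469;  2668^518 ≡ 6492;  2668^629 ≡ 4289;  2668^1258 ≡ 6505;  2668^4403 ≡ 1.
Smallest exponent giving 1 is 4403.

4403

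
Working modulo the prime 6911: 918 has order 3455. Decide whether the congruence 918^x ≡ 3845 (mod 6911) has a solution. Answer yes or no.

yes

3845 ∈ ⟨918⟩ iff 3845^3455 ≡ 1 (mod 6911), since |⟨918⟩| = 3455.
3845^3455 mod 6911 = 1.
Since 1 = 1, 3845 lies in the subgroup.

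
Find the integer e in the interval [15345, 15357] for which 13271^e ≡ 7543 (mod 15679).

15351

Compute 13271^15345 mod 15679 = 8560, then multiply by 13271 repeatedly:
  13271^15345=8560  13271^15346=5405  13271^15347=14009  13271^15348=7536  13271^15349=9594
  13271^15350=8494  13271^15351=7543
Found 7543 at exponent 15351.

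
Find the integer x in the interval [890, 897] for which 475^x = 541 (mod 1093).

897

Compute 475^890 mod 1093 = 1030, then multiply by 475 repeatedly:
  475^890=1030  475^891=679  475^892=90  475^893=123  475^894=496
  475^895=605  475^896=1009  475^897=541
Found 541 at exponent 897.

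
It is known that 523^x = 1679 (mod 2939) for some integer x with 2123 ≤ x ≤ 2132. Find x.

Compute 523^2123 mod 2939 = 1827, then multiply by 523 repeatedly:
  523^2123=1827  523^2124=346  523^2125=1679
Found 1679 at exponent 2125.

2125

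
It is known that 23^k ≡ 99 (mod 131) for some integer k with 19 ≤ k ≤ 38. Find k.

Compute 23^19 mod 131 = 10, then multiply by 23 repeatedly:
  23^19=10  23^20=99
Found 99 at exponent 20.

20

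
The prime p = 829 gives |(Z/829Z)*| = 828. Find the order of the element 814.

The order of 814 must divide p − 1 = 828 = 2^2 · 3^2 · 23.
Divisors: 1, 2, 3, 4, 6, 9, 12, 18, 23, 36, 46, 69, 92, 138, 207, 276, 414, 828.
Check each in increasing order: 814^1 ≡ 814;  814^2 ≡ 225;  814^3 ≡ 770;  814^4 ≡ 56;  814^6 ≡ 165;  814^9 ≡ 213;  814^12 ≡ 697;  814^18 ≡ 603;  814^23 ≡ 828;  814^36 ≡ 507;  814^46 ≡ 1.
Smallest exponent giving 1 is 46.

46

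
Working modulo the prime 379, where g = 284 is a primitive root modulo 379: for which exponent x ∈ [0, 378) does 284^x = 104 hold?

Baby-step giant-step with m = ceil(sqrt(378)) = 20.
Baby table (284^j mod 379 for j=0..19):
  0:1  1:284  2:308  3:302  4:114  5:161  6:244  7:318
  8:110  9:162  10:149  11:247  12:33  13:276  14:310  15:112
  16:351  17:7  18:93  19:261
Giant step factor: 284^(-20) ≡ 45 (mod 379).
Scan 104·45^i mod 379 for i = 0, 1, …:
  i=0: 104   i=1: 132   i=2: 255   i=3: 105
  i=4: 177   i=5: 6   i=6: 270   i=7: 22
  i=8: 232   i=9: 207   i=10: 219   i=11: 1
Match at i=11, j=0: x = 11·20 + 0 = 220.

220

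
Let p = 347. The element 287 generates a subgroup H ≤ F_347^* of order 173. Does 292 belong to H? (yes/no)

292 ∈ ⟨287⟩ iff 292^173 ≡ 1 (mod 347), since |⟨287⟩| = 173.
292^173 mod 347 = 1.
Since 1 = 1, 292 lies in the subgroup.

yes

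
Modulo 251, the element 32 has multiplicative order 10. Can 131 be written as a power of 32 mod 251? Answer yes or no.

131 ∈ ⟨32⟩ iff 131^10 ≡ 1 (mod 251), since |⟨32⟩| = 10.
131^10 mod 251 = 25.
Since 25 ≠ 1, 131 does not lie in the subgroup.

no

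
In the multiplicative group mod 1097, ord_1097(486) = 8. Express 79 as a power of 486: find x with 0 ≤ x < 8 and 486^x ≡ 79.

Successive powers of 486 modulo 1097:
  486^0=1  486^1=486  486^2=341  486^3=79
So 486^3 ≡ 79 (mod 1097), giving x = 3.

3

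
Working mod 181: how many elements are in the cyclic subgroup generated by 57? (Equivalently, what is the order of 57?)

180

The order of 57 must divide p − 1 = 180 = 2^2 · 3^2 · 5.
Divisors: 1, 2, 3, 4, 5, 6, 9, 10, 12, 15, 18, 20, 30, 36, 45, 60, 90, 180.
Check each in increasing order: 57^1 ≡ 57;  57^2 ≡ 172;  57^3 ≡ 30;  57^4 ≡ 81;  57^5 ≡ 92;  57^6 ≡ 176;  57^9 ≡ 31;  57^10 ≡ 138;  57^12 ≡ 25;  57^15 ≡ 26;  57^18 ≡ 56;  57^20 ≡ 39;  57^30 ≡ 133;  57^36 ≡ 59;  57^45 ≡ 19;  57^60 ≡ 132;  57^90 ≡ 180;  57^180 ≡ 1.
Smallest exponent giving 1 is 180.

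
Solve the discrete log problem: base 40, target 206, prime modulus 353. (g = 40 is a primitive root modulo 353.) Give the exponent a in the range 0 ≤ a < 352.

247

Baby-step giant-step with m = ceil(sqrt(352)) = 19.
Baby table (40^j mod 353 for j=0..18):
  0:1  1:40  2:188  3:107  4:44  5:348  6:153  7:119
  8:171  9:133  10:25  11:294  12:111  13:204  14:41  15:228
  16:295  17:151  18:39
Giant step factor: 40^(-19) ≡ 322 (mod 353).
Scan 206·322^i mod 353 for i = 0, 1, …:
  i=0: 206   i=1: 321   i=2: 286   i=3: 312
  i=4: 212   i=5: 135   i=6: 51   i=7: 184
  i=8: 297   i=9: 324   i=10: 193   i=11: 18
  i=12: 148   i=13: 1
Match at i=13, j=0: a = 13·19 + 0 = 247.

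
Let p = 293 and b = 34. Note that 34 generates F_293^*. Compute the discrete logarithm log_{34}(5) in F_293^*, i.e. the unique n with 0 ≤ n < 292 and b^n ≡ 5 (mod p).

Baby-step giant-step with m = ceil(sqrt(292)) = 18.
Baby table (34^j mod 293 for j=0..17):
  0:1  1:34  2:277  3:42  4:256  5:207  6:6  7:204
  8:197  9:252  10:71  11:70  12:36  13:52  14:10  15:47
  16:133  17:127
Giant step factor: 34^(-18) ≡ 156 (mod 293).
Scan 5·156^i mod 293 for i = 0, 1, …:
  i=0: 5   i=1: 194   i=2: 85   i=3: 75
  i=4: 273   i=5: 103   i=6: 246   i=7: 286
  i=8: 80   i=9: 174     …   i=13: 183
  i=14: 127
Match at i=14, j=17: n = 14·18 + 17 = 269.

269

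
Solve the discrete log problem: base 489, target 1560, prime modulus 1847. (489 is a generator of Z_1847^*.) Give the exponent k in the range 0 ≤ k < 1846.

Baby-step giant-step with m = ceil(sqrt(1846)) = 43.
Baby table (489^j mod 1847 for j=0..42):
  0:1  1:489  2:858  3:293  4:1058  5:202  6:887  7:1545
  8:82  9:1311  10:170  11:15  12:1794  13:1788  14:701  15:1094
  16:1183  17:376  18:1011  19:1230  20:1195  21:703  22:225  23:1052
  24:962  25:1280  26:1634  27:1122  28:99  29:389  30:1827  31:1302
  32:1310  33:1528  34:1004  35:1501  36:730  37:499  38:207  39:1485
  40:294  41:1547  42:1060
Giant step factor: 489^(-43) ≡ 1811 (mod 1847).
Scan 1560·1811^i mod 1847 for i = 0, 1, …:
  i=0: 1560   i=1: 1097   i=2: 1142   i=3: 1369
  i=4: 585   i=5: 1104   i=6: 890   i=7: 1206
  i=8: 912   i=9: 414     …   i=33: 1344
  i=34: 1485
Match at i=34, j=39: k = 34·43 + 39 = 1501.

1501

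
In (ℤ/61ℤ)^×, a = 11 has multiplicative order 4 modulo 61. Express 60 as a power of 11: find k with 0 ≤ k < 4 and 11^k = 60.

Successive powers of 11 modulo 61:
  11^0=1  11^1=11  11^2=60
So 11^2 ≡ 60 (mod 61), giving k = 2.

2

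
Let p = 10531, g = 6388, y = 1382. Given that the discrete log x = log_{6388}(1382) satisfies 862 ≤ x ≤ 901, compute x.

870

Compute 6388^862 mod 10531 = 9399, then multiply by 6388 repeatedly:
  6388^862=9399  6388^863=3581  6388^864=2096  6388^865=4347  6388^866=8920
  6388^867=8250  6388^868=3876  6388^869=1507  6388^870=1382
Found 1382 at exponent 870.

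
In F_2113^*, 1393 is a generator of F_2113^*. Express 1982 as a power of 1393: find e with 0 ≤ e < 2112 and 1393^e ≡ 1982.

Baby-step giant-step with m = ceil(sqrt(2112)) = 46.
Baby table (1393^j mod 2113 for j=0..45):
  0:1  1:1393  2:715  3:772  4:1992  5:487  6:118  7:1673
  8:1963  9:237  10:513  11:415  12:1246  13:905  14:1317  15:497
  16:1370  17:371  18:1231  19:1140  20:1157  21:1595  22:1072  23:1518
  24:1574  25:1401  26:1294  27:153  28:1829  29:1632  30:1901  31:504
  32:556  33:1150  34:296  35:293  36:340  37:308  38:105  39:468
  40:1120  41:766  42:2086  43:423  44:1825  45:286
Giant step factor: 1393^(-46) ≡ 661 (mod 2113).
Scan 1982·661^i mod 2113 for i = 0, 1, …:
  i=0: 1982   i=1: 42   i=2: 293
Match at i=2, j=35: e = 2·46 + 35 = 127.

127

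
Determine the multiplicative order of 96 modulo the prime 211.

The order of 96 must divide p − 1 = 210 = 2 · 3 · 5 · 7.
Divisors: 1, 2, 3, 5, 6, 7, 10, 14, 15, 21, 30, 35, 42, 70, 105, 210.
Check each in increasing order: 96^1 ≡ 96;  96^2 ≡ 143;  96^3 ≡ 13;  96^5 ≡ 171;  96^6 ≡ 169;  96^7 ≡ 188;  96^10 ≡ 123;  96^14 ≡ 107;  96^15 ≡ 144;  96^21 ≡ 71;  96^30 ≡ 58;  96^35 ≡ 1.
Smallest exponent giving 1 is 35.

35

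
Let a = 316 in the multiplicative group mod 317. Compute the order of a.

The order of 316 must divide p − 1 = 316 = 2^2 · 79.
Divisors: 1, 2, 4, 79, 158, 316.
Check each in increasing order: 316^1 ≡ 316;  316^2 ≡ 1.
Smallest exponent giving 1 is 2.

2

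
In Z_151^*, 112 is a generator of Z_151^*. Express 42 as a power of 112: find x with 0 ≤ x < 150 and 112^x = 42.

94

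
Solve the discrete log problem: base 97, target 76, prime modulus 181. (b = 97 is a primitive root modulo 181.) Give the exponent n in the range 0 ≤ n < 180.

119

Baby-step giant-step with m = ceil(sqrt(180)) = 14.
Baby table (97^j mod 181 for j=0..13):
  0:1  1:97  2:178  3:71  4:9  5:149  6:154  7:96
  8:81  9:74  10:119  11:140  12:5  13:123
Giant step factor: 97^(-14) ≡ 12 (mod 181).
Scan 76·12^i mod 181 for i = 0, 1, …:
  i=0: 76   i=1: 7   i=2: 84   i=3: 103
  i=4: 150   i=5: 171   i=6: 61   i=7: 8
  i=8: 96
Match at i=8, j=7: n = 8·14 + 7 = 119.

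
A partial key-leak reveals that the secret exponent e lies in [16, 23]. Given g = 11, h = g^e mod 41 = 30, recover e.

21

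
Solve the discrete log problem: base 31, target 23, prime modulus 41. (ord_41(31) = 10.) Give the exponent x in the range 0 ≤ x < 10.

7

Successive powers of 31 modulo 41:
  31^0=1  31^1=31  31^2=18  31^3=25  31^4=37  31^5=40
  31^6=10  31^7=23
So 31^7 ≡ 23 (mod 41), giving x = 7.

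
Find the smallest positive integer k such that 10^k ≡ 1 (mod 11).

2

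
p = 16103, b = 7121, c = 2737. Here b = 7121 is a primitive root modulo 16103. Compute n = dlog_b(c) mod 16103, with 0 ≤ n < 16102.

Baby-step giant-step with m = ceil(sqrt(16102)) = 127.
Baby table (7121^j mod 16103 for j=0..126):
  0:1  1:7121  2:294  3:184  4:5921  5:5787  6:1650  7:10563
  8:2010  9:13746  10:11232  11:15574  12:1093  13:5504  14:15385  15:7876
  16:14350  17:12815  18:16017  19:15611  20:6922  21:279  22:6090  23:1511
  24:3027  25:9453  26:4273  27:9466  28:228  29:13288  30:2620  31:9746
  32:13439  33:15093  34:5831  35:9017  36:7396  37:10106  38:519  39:8212
  40:7659  41:14981  42:13429  43:8295  44:2891  45:7177  46:12598  47:545
  48:122  49:15303  50:3662  51:6345  52:13830  53:13585  54:8064  55:446
  56:3675  57:2300  58:1549  59:15977  60:4522  61:11265  62:9022  63:10795
  64:11576  65:1439  66:5611  67:4388  68:7128  69:1832  70:2242  71:7209
  72:15028  73:9953  74:6010  75:11539  76:11713  77:10836  78:13683  79:13493
  80:13155  81:5604  82:2850  83:5070  84:544  85:9104  86:15009  87:3478
  88:424  89:8043  90:11935  91:13604  92:14539  93:6032  94:7171  95:2078
  96:14884  97:15121  98:11983  99:1146  100:12548  101:14864  102:1525  103:6103
  104:13569  105:6849  106:11845  107:731  108:4182  109:5575  110:5680  111:12647
  112:11311  113:14528  114:8216  115:3937  116:54  117:14165  118:15876  119:9936
  120:13777  121:6541  122:8585  123:6797  124:11922  125:1546  126:10717
Giant step factor: 7121^(-127) ≡ 12179 (mod 16103).
Scan 2737·12179^i mod 16103 for i = 0, 1, …:
  i=0: 2737   i=1: 713   i=2: 4110   i=3: 7566
  i=4: 4948   i=5: 4266   i=6: 7336   i=7: 5700
  i=8: 267   i=9: 15090     …   i=80: 10679
  i=81: 11713
Match at i=81, j=76: n = 81·127 + 76 = 10363.

10363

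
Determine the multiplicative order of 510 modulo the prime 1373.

1372

The order of 510 must divide p − 1 = 1372 = 2^2 · 7^3.
Divisors: 1, 2, 4, 7, 14, 28, 49, 98, 196, 343, 686, 1372.
Check each in increasing order: 510^1 ≡ 510;  510^2 ≡ 603;  510^4 ≡ 1137;  510^7 ≡ 1073;  510^14 ≡ 755;  510^28 ≡ 230;  510^49 ≡ 739;  510^98 ≡ 1040;  510^196 ≡ 1049;  510^343 ≡ 705;  510^686 ≡ 1372;  510^1372 ≡ 1.
Smallest exponent giving 1 is 1372.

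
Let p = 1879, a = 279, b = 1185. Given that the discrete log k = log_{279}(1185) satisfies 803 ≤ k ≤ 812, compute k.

Compute 279^803 mod 1879 = 473, then multiply by 279 repeatedly:
  279^803=473  279^804=437  279^805=1667  279^806=980  279^807=965
  279^808=538  279^809=1661  279^810=1185
Found 1185 at exponent 810.

810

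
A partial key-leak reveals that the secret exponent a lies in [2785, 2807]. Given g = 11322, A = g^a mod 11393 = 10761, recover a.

2801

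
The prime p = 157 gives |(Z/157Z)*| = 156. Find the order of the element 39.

The order of 39 must divide p − 1 = 156 = 2^2 · 3 · 13.
Divisors: 1, 2, 3, 4, 6, 12, 13, 26, 39, 52, 78, 156.
Check each in increasing order: 39^1 ≡ 39;  39^2 ≡ 108;  39^3 ≡ 130;  39^4 ≡ 46;  39^6 ≡ 101;  39^12 ≡ 153;  39^13 ≡ 1.
Smallest exponent giving 1 is 13.

13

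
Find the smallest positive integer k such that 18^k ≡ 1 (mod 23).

11

The order of 18 must divide p − 1 = 22 = 2 · 11.
Divisors: 1, 2, 11, 22.
Check each in increasing order: 18^1 ≡ 18;  18^2 ≡ 2;  18^11 ≡ 1.
Smallest exponent giving 1 is 11.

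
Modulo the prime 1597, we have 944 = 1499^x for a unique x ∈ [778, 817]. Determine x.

816

Compute 1499^778 mod 1597 = 1369, then multiply by 1499 repeatedly:
  1499^778=1369  1499^779=1583  1499^780=1372  1499^781=1289  1499^782=1438
  1499^783=1209  1499^784=1293  1499^785=1046  1499^786=1297  1499^787=654
  1499^788=1385  1499^789=15  1499^790=127  1499^791=330  1499^792=1197
  1499^793=872  1499^794=782  1499^795=20  1499^796=1234  1499^797=440
  1499^798=1596  1499^799=98  1499^800=1575  1499^801=559  1499^802=1113
  1499^803=1119  1499^804=531  1499^805=663  1499^806=503  1499^807=213
  1499^808=1484  1499^809=1492  1499^810=708  1499^811=884  1499^812=1203
  1499^813=284  1499^814=914  1499^815=1457  1499^816=944
Found 944 at exponent 816.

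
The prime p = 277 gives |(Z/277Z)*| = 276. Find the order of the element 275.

92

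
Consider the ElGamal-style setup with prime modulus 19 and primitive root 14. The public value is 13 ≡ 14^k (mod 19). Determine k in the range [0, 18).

11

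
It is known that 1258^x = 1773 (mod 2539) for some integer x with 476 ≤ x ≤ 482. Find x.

478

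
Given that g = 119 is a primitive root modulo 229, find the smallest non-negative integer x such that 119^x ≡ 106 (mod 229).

147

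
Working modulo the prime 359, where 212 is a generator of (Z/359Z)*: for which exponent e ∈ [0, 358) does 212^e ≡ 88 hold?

348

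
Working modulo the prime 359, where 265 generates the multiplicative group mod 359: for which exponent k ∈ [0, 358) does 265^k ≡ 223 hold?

333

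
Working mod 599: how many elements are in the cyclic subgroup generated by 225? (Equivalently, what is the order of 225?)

299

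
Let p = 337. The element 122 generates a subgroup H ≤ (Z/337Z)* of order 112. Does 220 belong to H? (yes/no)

220 ∈ ⟨122⟩ iff 220^112 ≡ 1 (mod 337), since |⟨122⟩| = 112.
220^112 mod 337 = 208.
Since 208 ≠ 1, 220 does not lie in the subgroup.

no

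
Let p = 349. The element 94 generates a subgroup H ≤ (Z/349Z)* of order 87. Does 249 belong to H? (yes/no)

yes

249 ∈ ⟨94⟩ iff 249^87 ≡ 1 (mod 349), since |⟨94⟩| = 87.
249^87 mod 349 = 1.
Since 1 = 1, 249 lies in the subgroup.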